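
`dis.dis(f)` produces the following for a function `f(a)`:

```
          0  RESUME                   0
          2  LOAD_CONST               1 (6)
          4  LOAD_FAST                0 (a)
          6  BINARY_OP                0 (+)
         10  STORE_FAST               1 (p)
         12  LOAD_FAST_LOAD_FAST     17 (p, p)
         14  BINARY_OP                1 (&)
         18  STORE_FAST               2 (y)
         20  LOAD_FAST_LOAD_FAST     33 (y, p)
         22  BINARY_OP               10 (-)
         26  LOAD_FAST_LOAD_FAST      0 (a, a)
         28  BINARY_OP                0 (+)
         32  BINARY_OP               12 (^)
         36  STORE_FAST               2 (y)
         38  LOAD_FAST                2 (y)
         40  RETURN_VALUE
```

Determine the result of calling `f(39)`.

78

LOAD_CONST → push 6. Stack: [6]
LOAD_FAST a → push 39. Stack: [6, 39]
BINARY_OP + → 6 + 39 = 45. Stack: [45]
STORE_FAST p → p=45. Stack: []
LOAD_FAST_LOAD_FAST p,p → push 45,45. Stack: [45, 45]
BINARY_OP & → 45 & 45 = 45. Stack: [45]
STORE_FAST y → y=45. Stack: []
LOAD_FAST_LOAD_FAST y,p → push 45,45. Stack: [45, 45]
BINARY_OP - → 45 - 45 = 0. Stack: [0]
LOAD_FAST_LOAD_FAST a,a → push 39,39. Stack: [0, 39, 39]
BINARY_OP + → 39 + 39 = 78. Stack: [0, 78]
BINARY_OP ^ → 0 ^ 78 = 78. Stack: [78]
STORE_FAST y → y=78. Stack: []
LOAD_FAST y → push 78. Stack: [78]
RETURN_VALUE → return 78.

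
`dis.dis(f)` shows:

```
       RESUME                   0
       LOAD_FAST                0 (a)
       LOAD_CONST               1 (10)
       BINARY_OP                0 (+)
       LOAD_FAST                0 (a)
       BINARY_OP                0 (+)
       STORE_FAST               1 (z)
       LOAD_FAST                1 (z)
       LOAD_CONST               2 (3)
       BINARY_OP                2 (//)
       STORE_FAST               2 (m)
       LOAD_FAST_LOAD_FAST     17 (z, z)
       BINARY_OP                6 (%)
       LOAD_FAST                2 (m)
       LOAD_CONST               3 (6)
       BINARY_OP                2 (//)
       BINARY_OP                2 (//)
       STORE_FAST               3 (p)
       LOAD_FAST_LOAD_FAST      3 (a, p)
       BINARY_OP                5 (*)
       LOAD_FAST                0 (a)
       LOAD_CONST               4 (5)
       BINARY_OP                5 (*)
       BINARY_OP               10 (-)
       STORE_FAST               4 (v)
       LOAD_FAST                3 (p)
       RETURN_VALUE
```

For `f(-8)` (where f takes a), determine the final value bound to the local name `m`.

LOAD_FAST a → push -8. Stack: [-8]
LOAD_CONST → push 10. Stack: [-8, 10]
BINARY_OP + → -8 + 10 = 2. Stack: [2]
LOAD_FAST a → push -8. Stack: [2, -8]
BINARY_OP + → 2 + -8 = -6. Stack: [-6]
STORE_FAST z → z=-6. Stack: []
LOAD_FAST z → push -6. Stack: [-6]
LOAD_CONST → push 3. Stack: [-6, 3]
BINARY_OP // → -6 // 3 = -2. Stack: [-2]
STORE_FAST m → m=-2. Stack: []
LOAD_FAST_LOAD_FAST z,z → push -6,-6. Stack: [-6, -6]
BINARY_OP % → -6 % -6 = 0. Stack: [0]
LOAD_FAST m → push -2. Stack: [0, -2]
LOAD_CONST → push 6. Stack: [0, -2, 6]
BINARY_OP // → -2 // 6 = -1. Stack: [0, -1]
BINARY_OP // → 0 // -1 = 0. Stack: [0]
STORE_FAST p → p=0. Stack: []
LOAD_FAST_LOAD_FAST a,p → push -8,0. Stack: [-8, 0]
BINARY_OP * → -8 * 0 = 0. Stack: [0]
LOAD_FAST a → push -8. Stack: [0, -8]
LOAD_CONST → push 5. Stack: [0, -8, 5]
BINARY_OP * → -8 * 5 = -40. Stack: [0, -40]
BINARY_OP - → 0 - -40 = 40. Stack: [40]
STORE_FAST v → v=40. Stack: []
LOAD_FAST p → push 0. Stack: [0]
RETURN_VALUE → return 0.

-2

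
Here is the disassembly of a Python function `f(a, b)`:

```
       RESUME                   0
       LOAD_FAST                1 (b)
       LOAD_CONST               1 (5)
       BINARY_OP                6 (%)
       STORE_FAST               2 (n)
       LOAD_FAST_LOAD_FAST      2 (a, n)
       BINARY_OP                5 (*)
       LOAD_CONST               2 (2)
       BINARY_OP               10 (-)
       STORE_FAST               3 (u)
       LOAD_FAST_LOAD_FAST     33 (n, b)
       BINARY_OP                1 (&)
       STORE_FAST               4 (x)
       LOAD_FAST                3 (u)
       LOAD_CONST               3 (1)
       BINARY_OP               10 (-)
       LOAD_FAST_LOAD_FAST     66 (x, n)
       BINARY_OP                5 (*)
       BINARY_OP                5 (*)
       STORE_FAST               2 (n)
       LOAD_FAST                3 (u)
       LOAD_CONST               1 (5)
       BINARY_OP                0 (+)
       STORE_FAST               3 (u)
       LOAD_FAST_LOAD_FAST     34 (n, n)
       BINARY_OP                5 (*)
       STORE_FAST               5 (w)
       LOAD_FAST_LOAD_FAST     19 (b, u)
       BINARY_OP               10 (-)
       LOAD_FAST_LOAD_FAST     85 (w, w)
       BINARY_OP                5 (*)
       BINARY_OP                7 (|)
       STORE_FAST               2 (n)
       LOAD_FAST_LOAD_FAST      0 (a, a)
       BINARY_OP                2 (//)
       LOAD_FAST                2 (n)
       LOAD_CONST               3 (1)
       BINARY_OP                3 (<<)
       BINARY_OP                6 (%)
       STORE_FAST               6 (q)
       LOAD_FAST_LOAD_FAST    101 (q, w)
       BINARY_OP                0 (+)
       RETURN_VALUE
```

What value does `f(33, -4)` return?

LOAD_FAST b → push -4. Stack: [-4]
LOAD_CONST → push 5. Stack: [-4, 5]
BINARY_OP % → -4 % 5 = 1. Stack: [1]
STORE_FAST n → n=1. Stack: []
LOAD_FAST_LOAD_FAST a,n → push 33,1. Stack: [33, 1]
BINARY_OP * → 33 * 1 = 33. Stack: [33]
LOAD_CONST → push 2. Stack: [33, 2]
BINARY_OP - → 33 - 2 = 31. Stack: [31]
STORE_FAST u → u=31. Stack: []
LOAD_FAST_LOAD_FAST n,b → push 1,-4. Stack: [1, -4]
BINARY_OP & → 1 & -4 = 0. Stack: [0]
STORE_FAST x → x=0. Stack: []
LOAD_FAST u → push 31. Stack: [31]
LOAD_CONST → push 1. Stack: [31, 1]
BINARY_OP - → 31 - 1 = 30. Stack: [30]
LOAD_FAST_LOAD_FAST x,n → push 0,1. Stack: [30, 0, 1]
BINARY_OP * → 0 * 1 = 0. Stack: [30, 0]
BINARY_OP * → 30 * 0 = 0. Stack: [0]
STORE_FAST n → n=0. Stack: []
LOAD_FAST u → push 31. Stack: [31]
LOAD_CONST → push 5. Stack: [31, 5]
BINARY_OP + → 31 + 5 = 36. Stack: [36]
STORE_FAST u → u=36. Stack: []
LOAD_FAST_LOAD_FAST n,n → push 0,0. Stack: [0, 0]
BINARY_OP * → 0 * 0 = 0. Stack: [0]
STORE_FAST w → w=0. Stack: []
LOAD_FAST_LOAD_FAST b,u → push -4,36. Stack: [-4, 36]
BINARY_OP - → -4 - 36 = -40. Stack: [-40]
LOAD_FAST_LOAD_FAST w,w → push 0,0. Stack: [-40, 0, 0]
BINARY_OP * → 0 * 0 = 0. Stack: [-40, 0]
BINARY_OP | → -40 | 0 = -40. Stack: [-40]
STORE_FAST n → n=-40. Stack: []
LOAD_FAST_LOAD_FAST a,a → push 33,33. Stack: [33, 33]
BINARY_OP // → 33 // 33 = 1. Stack: [1]
LOAD_FAST n → push -40. Stack: [1, -40]
LOAD_CONST → push 1. Stack: [1, -40, 1]
BINARY_OP << → -40 << 1 = -80. Stack: [1, -80]
BINARY_OP % → 1 % -80 = -79. Stack: [-79]
STORE_FAST q → q=-79. Stack: []
LOAD_FAST_LOAD_FAST q,w → push -79,0. Stack: [-79, 0]
BINARY_OP + → -79 + 0 = -79. Stack: [-79]
RETURN_VALUE → return -79.

-79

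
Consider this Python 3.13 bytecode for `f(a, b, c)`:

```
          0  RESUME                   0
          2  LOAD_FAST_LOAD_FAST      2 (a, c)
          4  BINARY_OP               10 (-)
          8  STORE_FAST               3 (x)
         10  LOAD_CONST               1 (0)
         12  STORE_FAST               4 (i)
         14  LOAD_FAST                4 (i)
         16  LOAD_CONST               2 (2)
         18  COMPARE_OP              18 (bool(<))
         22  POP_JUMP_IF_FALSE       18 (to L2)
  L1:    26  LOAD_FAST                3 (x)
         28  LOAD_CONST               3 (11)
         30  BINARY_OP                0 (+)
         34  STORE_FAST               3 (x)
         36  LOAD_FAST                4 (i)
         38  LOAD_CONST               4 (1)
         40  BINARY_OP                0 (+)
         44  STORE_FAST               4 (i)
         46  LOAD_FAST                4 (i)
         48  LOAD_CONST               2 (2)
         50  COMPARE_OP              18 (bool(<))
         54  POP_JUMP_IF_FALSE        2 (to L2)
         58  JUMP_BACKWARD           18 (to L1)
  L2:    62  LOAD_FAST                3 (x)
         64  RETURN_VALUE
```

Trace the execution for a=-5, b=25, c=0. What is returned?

LOAD_FAST_LOAD_FAST a,c → push -5,0. Stack: [-5, 0]
BINARY_OP - → -5 - 0 = -5. Stack: [-5]
STORE_FAST x → x=-5. Stack: []
LOAD_CONST → push 0. Stack: [0]
STORE_FAST i → i=0. Stack: []
LOAD_FAST i → push 0. Stack: [0]
LOAD_CONST → push 2. Stack: [0, 2]
COMPARE_OP bool(<) → 0 vs 2 = True. Stack: [True]
POP_JUMP_IF_FALSE → pop True; no jump. Stack: []
LOAD_FAST x → push -5. Stack: [-5]
LOAD_CONST → push 11. Stack: [-5, 11]
BINARY_OP + → -5 + 11 = 6. Stack: [6]
STORE_FAST x → x=6. Stack: []
LOAD_FAST i → push 0. Stack: [0]
LOAD_CONST → push 1. Stack: [0, 1]
BINARY_OP + → 0 + 1 = 1. Stack: [1]
STORE_FAST i → i=1. Stack: []
LOAD_FAST i → push 1. Stack: [1]
LOAD_CONST → push 2. Stack: [1, 2]
COMPARE_OP bool(<) → 1 vs 2 = True. Stack: [True]
POP_JUMP_IF_FALSE → pop True; no jump. Stack: []
LOAD_FAST x → push 6. Stack: [6]
LOAD_CONST → push 11. Stack: [6, 11]
BINARY_OP + → 6 + 11 = 17. Stack: [17]
STORE_FAST x → x=17. Stack: []
LOAD_FAST i → push 1. Stack: [1]
LOAD_CONST → push 1. Stack: [1, 1]
BINARY_OP + → 1 + 1 = 2. Stack: [2]
STORE_FAST i → i=2. Stack: []
LOAD_FAST i → push 2. Stack: [2]
LOAD_CONST → push 2. Stack: [2, 2]
COMPARE_OP bool(<) → 2 vs 2 = False. Stack: [False]
POP_JUMP_IF_FALSE → pop False; jump. Stack: []
LOAD_FAST x → push 17. Stack: [17]
RETURN_VALUE → return 17.

17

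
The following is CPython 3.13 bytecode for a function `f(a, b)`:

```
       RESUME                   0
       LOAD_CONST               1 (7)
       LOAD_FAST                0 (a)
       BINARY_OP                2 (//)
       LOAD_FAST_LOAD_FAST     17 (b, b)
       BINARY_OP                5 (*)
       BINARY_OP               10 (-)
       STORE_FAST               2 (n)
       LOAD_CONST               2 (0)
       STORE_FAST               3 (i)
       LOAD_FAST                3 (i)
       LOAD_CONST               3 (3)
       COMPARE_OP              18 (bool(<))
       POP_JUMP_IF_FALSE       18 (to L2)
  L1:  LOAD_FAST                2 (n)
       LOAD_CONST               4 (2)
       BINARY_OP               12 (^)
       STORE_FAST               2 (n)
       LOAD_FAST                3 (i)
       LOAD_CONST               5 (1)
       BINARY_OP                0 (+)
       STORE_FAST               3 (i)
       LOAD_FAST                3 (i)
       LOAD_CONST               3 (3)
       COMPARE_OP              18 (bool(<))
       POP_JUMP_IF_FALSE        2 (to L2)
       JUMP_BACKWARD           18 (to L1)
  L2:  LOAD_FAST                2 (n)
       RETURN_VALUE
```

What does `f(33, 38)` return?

-1442

LOAD_CONST → push 7. Stack: [7]
LOAD_FAST a → push 33. Stack: [7, 33]
BINARY_OP // → 7 // 33 = 0. Stack: [0]
LOAD_FAST_LOAD_FAST b,b → push 38,38. Stack: [0, 38, 38]
BINARY_OP * → 38 * 38 = 1444. Stack: [0, 1444]
BINARY_OP - → 0 - 1444 = -1444. Stack: [-1444]
STORE_FAST n → n=-1444. Stack: []
LOAD_CONST → push 0. Stack: [0]
STORE_FAST i → i=0. Stack: []
LOAD_FAST i → push 0. Stack: [0]
LOAD_CONST → push 3. Stack: [0, 3]
COMPARE_OP bool(<) → 0 vs 3 = True. Stack: [True]
POP_JUMP_IF_FALSE → pop True; no jump. Stack: []
LOAD_FAST n → push -1444. Stack: [-1444]
LOAD_CONST → push 2. Stack: [-1444, 2]
BINARY_OP ^ → -1444 ^ 2 = -1442. Stack: [-1442]
STORE_FAST n → n=-1442. Stack: []
LOAD_FAST i → push 0. Stack: [0]
LOAD_CONST → push 1. Stack: [0, 1]
BINARY_OP + → 0 + 1 = 1. Stack: [1]
STORE_FAST i → i=1. Stack: []
LOAD_FAST i → push 1. Stack: [1]
LOAD_CONST → push 3. Stack: [1, 3]
COMPARE_OP bool(<) → 1 vs 3 = True. Stack: [True]
POP_JUMP_IF_FALSE → pop True; no jump. Stack: []
LOAD_FAST n → push -1442. Stack: [-1442]
LOAD_CONST → push 2. Stack: [-1442, 2]
BINARY_OP ^ → -1442 ^ 2 = -1444. Stack: [-1444]
STORE_FAST n → n=-1444. Stack: []
LOAD_FAST i → push 1. Stack: [1]
LOAD_CONST → push 1. Stack: [1, 1]
BINARY_OP + → 1 + 1 = 2. Stack: [2]
STORE_FAST i → i=2. Stack: []
LOAD_FAST i → push 2. Stack: [2]
LOAD_CONST → push 3. Stack: [2, 3]
COMPARE_OP bool(<) → 2 vs 3 = True. Stack: [True]
POP_JUMP_IF_FALSE → pop True; no jump. Stack: []
LOAD_FAST n → push -1444. Stack: [-1444]
LOAD_CONST → push 2. Stack: [-1444, 2]
BINARY_OP ^ → -1444 ^ 2 = -1442. Stack: [-1442]
STORE_FAST n → n=-1442. Stack: []
LOAD_FAST i → push 2. Stack: [2]
LOAD_CONST → push 1. Stack: [2, 1]
BINARY_OP + → 2 + 1 = 3. Stack: [3]
STORE_FAST i → i=3. Stack: []
LOAD_FAST i → push 3. Stack: [3]
LOAD_CONST → push 3. Stack: [3, 3]
COMPARE_OP bool(<) → 3 vs 3 = False. Stack: [False]
POP_JUMP_IF_FALSE → pop False; jump. Stack: []
LOAD_FAST n → push -1442. Stack: [-1442]
RETURN_VALUE → return -1442.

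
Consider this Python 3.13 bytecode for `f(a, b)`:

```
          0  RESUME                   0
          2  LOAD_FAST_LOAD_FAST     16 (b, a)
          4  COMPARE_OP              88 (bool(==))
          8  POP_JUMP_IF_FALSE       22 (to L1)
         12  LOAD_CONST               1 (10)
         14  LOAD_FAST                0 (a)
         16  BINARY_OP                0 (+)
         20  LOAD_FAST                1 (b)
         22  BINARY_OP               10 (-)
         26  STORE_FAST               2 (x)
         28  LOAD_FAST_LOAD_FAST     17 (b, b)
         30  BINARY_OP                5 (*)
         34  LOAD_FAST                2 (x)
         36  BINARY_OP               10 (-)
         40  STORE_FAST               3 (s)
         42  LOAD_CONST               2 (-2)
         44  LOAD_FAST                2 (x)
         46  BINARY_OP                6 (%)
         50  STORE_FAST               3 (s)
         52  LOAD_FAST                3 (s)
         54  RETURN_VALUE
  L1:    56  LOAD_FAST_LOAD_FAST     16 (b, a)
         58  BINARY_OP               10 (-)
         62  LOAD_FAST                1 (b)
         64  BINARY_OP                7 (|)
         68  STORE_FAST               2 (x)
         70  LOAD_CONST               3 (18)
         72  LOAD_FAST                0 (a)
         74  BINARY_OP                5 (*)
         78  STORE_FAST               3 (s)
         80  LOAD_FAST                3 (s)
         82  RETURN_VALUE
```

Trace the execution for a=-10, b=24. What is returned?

LOAD_FAST_LOAD_FAST b,a → push 24,-10. Stack: [24, -10]
COMPARE_OP bool(==) → 24 vs -10 = False. Stack: [False]
POP_JUMP_IF_FALSE → pop False; jump. Stack: []
LOAD_FAST_LOAD_FAST b,a → push 24,-10. Stack: [24, -10]
BINARY_OP - → 24 - -10 = 34. Stack: [34]
LOAD_FAST b → push 24. Stack: [34, 24]
BINARY_OP | → 34 | 24 = 58. Stack: [58]
STORE_FAST x → x=58. Stack: []
LOAD_CONST → push 18. Stack: [18]
LOAD_FAST a → push -10. Stack: [18, -10]
BINARY_OP * → 18 * -10 = -180. Stack: [-180]
STORE_FAST s → s=-180. Stack: []
LOAD_FAST s → push -180. Stack: [-180]
RETURN_VALUE → return -180.

-180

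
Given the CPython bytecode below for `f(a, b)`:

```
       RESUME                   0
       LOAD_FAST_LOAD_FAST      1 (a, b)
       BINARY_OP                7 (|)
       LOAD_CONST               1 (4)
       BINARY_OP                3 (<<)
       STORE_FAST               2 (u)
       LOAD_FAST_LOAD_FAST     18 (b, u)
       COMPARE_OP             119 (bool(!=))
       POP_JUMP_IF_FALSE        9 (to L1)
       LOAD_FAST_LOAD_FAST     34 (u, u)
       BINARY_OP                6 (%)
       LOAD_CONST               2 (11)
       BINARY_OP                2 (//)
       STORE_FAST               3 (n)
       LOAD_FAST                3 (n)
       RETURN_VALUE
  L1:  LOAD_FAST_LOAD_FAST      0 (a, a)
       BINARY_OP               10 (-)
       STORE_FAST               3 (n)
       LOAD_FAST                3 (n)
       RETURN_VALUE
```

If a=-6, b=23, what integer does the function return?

LOAD_FAST_LOAD_FAST a,b → push -6,23. Stack: [-6, 23]
BINARY_OP | → -6 | 23 = -1. Stack: [-1]
LOAD_CONST → push 4. Stack: [-1, 4]
BINARY_OP << → -1 << 4 = -16. Stack: [-16]
STORE_FAST u → u=-16. Stack: []
LOAD_FAST_LOAD_FAST b,u → push 23,-16. Stack: [23, -16]
COMPARE_OP bool(!=) → 23 vs -16 = True. Stack: [True]
POP_JUMP_IF_FALSE → pop True; no jump. Stack: []
LOAD_FAST_LOAD_FAST u,u → push -16,-16. Stack: [-16, -16]
BINARY_OP % → -16 % -16 = 0. Stack: [0]
LOAD_CONST → push 11. Stack: [0, 11]
BINARY_OP // → 0 // 11 = 0. Stack: [0]
STORE_FAST n → n=0. Stack: []
LOAD_FAST n → push 0. Stack: [0]
RETURN_VALUE → return 0.

0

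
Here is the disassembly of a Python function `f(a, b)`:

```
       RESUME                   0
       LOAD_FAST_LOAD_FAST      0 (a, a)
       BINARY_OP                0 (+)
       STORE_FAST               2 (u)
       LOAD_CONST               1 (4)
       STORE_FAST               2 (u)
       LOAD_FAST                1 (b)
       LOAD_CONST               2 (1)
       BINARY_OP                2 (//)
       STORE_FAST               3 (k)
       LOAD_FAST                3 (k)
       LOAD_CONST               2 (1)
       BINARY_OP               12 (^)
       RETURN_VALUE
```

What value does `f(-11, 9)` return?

8

LOAD_FAST_LOAD_FAST a,a → push -11,-11. Stack: [-11, -11]
BINARY_OP + → -11 + -11 = -22. Stack: [-22]
STORE_FAST u → u=-22. Stack: []
LOAD_CONST → push 4. Stack: [4]
STORE_FAST u → u=4. Stack: []
LOAD_FAST b → push 9. Stack: [9]
LOAD_CONST → push 1. Stack: [9, 1]
BINARY_OP // → 9 // 1 = 9. Stack: [9]
STORE_FAST k → k=9. Stack: []
LOAD_FAST k → push 9. Stack: [9]
LOAD_CONST → push 1. Stack: [9, 1]
BINARY_OP ^ → 9 ^ 1 = 8. Stack: [8]
RETURN_VALUE → return 8.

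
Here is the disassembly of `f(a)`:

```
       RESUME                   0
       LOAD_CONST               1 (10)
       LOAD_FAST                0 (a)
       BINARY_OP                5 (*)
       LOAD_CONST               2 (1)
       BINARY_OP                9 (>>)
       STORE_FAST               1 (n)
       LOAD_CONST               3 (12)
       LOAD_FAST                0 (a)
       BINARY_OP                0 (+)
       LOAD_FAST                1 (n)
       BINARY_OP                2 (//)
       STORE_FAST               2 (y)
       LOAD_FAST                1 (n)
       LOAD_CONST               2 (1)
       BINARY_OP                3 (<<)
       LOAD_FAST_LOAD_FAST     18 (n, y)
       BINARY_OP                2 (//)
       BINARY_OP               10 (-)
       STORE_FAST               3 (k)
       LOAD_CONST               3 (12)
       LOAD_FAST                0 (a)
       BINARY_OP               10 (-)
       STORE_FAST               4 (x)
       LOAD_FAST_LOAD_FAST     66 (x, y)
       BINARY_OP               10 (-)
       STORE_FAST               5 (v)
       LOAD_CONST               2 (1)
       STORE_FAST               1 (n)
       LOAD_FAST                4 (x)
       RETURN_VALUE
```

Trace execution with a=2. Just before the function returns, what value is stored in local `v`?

9

LOAD_CONST → push 10. Stack: [10]
LOAD_FAST a → push 2. Stack: [10, 2]
BINARY_OP * → 10 * 2 = 20. Stack: [20]
LOAD_CONST → push 1. Stack: [20, 1]
BINARY_OP >> → 20 >> 1 = 10. Stack: [10]
STORE_FAST n → n=10. Stack: []
LOAD_CONST → push 12. Stack: [12]
LOAD_FAST a → push 2. Stack: [12, 2]
BINARY_OP + → 12 + 2 = 14. Stack: [14]
LOAD_FAST n → push 10. Stack: [14, 10]
BINARY_OP // → 14 // 10 = 1. Stack: [1]
STORE_FAST y → y=1. Stack: []
LOAD_FAST n → push 10. Stack: [10]
LOAD_CONST → push 1. Stack: [10, 1]
BINARY_OP << → 10 << 1 = 20. Stack: [20]
LOAD_FAST_LOAD_FAST n,y → push 10,1. Stack: [20, 10, 1]
BINARY_OP // → 10 // 1 = 10. Stack: [20, 10]
BINARY_OP - → 20 - 10 = 10. Stack: [10]
STORE_FAST k → k=10. Stack: []
LOAD_CONST → push 12. Stack: [12]
LOAD_FAST a → push 2. Stack: [12, 2]
BINARY_OP - → 12 - 2 = 10. Stack: [10]
STORE_FAST x → x=10. Stack: []
LOAD_FAST_LOAD_FAST x,y → push 10,1. Stack: [10, 1]
BINARY_OP - → 10 - 1 = 9. Stack: [9]
STORE_FAST v → v=9. Stack: []
LOAD_CONST → push 1. Stack: [1]
STORE_FAST n → n=1. Stack: []
LOAD_FAST x → push 10. Stack: [10]
RETURN_VALUE → return 10.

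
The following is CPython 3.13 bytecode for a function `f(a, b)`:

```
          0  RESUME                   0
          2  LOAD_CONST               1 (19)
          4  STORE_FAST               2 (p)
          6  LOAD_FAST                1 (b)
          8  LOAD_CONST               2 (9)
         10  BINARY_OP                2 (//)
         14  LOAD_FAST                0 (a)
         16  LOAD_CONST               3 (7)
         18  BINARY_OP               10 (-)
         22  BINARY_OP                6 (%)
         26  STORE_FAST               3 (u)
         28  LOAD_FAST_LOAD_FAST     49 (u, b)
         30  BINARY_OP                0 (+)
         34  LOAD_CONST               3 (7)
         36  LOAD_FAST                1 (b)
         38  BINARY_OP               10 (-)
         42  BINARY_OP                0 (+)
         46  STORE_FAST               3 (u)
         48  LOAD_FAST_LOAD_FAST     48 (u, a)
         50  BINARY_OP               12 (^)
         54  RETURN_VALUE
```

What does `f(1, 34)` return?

5

LOAD_CONST → push 19. Stack: [19]
STORE_FAST p → p=19. Stack: []
LOAD_FAST b → push 34. Stack: [34]
LOAD_CONST → push 9. Stack: [34, 9]
BINARY_OP // → 34 // 9 = 3. Stack: [3]
LOAD_FAST a → push 1. Stack: [3, 1]
LOAD_CONST → push 7. Stack: [3, 1, 7]
BINARY_OP - → 1 - 7 = -6. Stack: [3, -6]
BINARY_OP % → 3 % -6 = -3. Stack: [-3]
STORE_FAST u → u=-3. Stack: []
LOAD_FAST_LOAD_FAST u,b → push -3,34. Stack: [-3, 34]
BINARY_OP + → -3 + 34 = 31. Stack: [31]
LOAD_CONST → push 7. Stack: [31, 7]
LOAD_FAST b → push 34. Stack: [31, 7, 34]
BINARY_OP - → 7 - 34 = -27. Stack: [31, -27]
BINARY_OP + → 31 + -27 = 4. Stack: [4]
STORE_FAST u → u=4. Stack: []
LOAD_FAST_LOAD_FAST u,a → push 4,1. Stack: [4, 1]
BINARY_OP ^ → 4 ^ 1 = 5. Stack: [5]
RETURN_VALUE → return 5.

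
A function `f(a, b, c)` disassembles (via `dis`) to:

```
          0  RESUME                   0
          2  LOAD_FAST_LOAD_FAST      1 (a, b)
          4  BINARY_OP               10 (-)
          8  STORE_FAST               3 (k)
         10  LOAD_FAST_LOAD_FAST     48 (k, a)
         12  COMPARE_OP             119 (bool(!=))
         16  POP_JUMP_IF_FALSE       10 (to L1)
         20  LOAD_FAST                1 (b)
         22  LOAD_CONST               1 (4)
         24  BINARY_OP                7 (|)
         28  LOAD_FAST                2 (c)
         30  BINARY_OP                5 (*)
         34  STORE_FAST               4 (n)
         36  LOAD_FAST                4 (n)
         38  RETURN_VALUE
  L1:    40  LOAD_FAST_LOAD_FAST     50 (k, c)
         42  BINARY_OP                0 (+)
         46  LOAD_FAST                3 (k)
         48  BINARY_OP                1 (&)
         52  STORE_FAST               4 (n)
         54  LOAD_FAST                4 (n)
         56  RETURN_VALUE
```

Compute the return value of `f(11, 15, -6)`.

LOAD_FAST_LOAD_FAST a,b → push 11,15. Stack: [11, 15]
BINARY_OP - → 11 - 15 = -4. Stack: [-4]
STORE_FAST k → k=-4. Stack: []
LOAD_FAST_LOAD_FAST k,a → push -4,11. Stack: [-4, 11]
COMPARE_OP bool(!=) → -4 vs 11 = True. Stack: [True]
POP_JUMP_IF_FALSE → pop True; no jump. Stack: []
LOAD_FAST b → push 15. Stack: [15]
LOAD_CONST → push 4. Stack: [15, 4]
BINARY_OP | → 15 | 4 = 15. Stack: [15]
LOAD_FAST c → push -6. Stack: [15, -6]
BINARY_OP * → 15 * -6 = -90. Stack: [-90]
STORE_FAST n → n=-90. Stack: []
LOAD_FAST n → push -90. Stack: [-90]
RETURN_VALUE → return -90.

-90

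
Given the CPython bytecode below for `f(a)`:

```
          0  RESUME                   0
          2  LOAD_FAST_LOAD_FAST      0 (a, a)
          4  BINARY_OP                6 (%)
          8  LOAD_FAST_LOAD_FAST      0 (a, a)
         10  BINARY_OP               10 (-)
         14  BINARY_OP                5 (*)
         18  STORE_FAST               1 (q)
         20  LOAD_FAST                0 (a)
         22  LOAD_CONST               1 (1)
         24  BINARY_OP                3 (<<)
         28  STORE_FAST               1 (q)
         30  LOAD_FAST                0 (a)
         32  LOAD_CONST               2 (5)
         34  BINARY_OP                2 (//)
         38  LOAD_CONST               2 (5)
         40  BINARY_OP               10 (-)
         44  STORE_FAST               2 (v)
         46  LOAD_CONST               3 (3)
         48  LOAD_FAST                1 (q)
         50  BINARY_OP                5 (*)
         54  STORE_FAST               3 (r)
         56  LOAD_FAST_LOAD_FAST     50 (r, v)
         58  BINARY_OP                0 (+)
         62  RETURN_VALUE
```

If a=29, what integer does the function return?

LOAD_FAST_LOAD_FAST a,a → push 29,29. Stack: [29, 29]
BINARY_OP % → 29 % 29 = 0. Stack: [0]
LOAD_FAST_LOAD_FAST a,a → push 29,29. Stack: [0, 29, 29]
BINARY_OP - → 29 - 29 = 0. Stack: [0, 0]
BINARY_OP * → 0 * 0 = 0. Stack: [0]
STORE_FAST q → q=0. Stack: []
LOAD_FAST a → push 29. Stack: [29]
LOAD_CONST → push 1. Stack: [29, 1]
BINARY_OP << → 29 << 1 = 58. Stack: [58]
STORE_FAST q → q=58. Stack: []
LOAD_FAST a → push 29. Stack: [29]
LOAD_CONST → push 5. Stack: [29, 5]
BINARY_OP // → 29 // 5 = 5. Stack: [5]
LOAD_CONST → push 5. Stack: [5, 5]
BINARY_OP - → 5 - 5 = 0. Stack: [0]
STORE_FAST v → v=0. Stack: []
LOAD_CONST → push 3. Stack: [3]
LOAD_FAST q → push 58. Stack: [3, 58]
BINARY_OP * → 3 * 58 = 174. Stack: [174]
STORE_FAST r → r=174. Stack: []
LOAD_FAST_LOAD_FAST r,v → push 174,0. Stack: [174, 0]
BINARY_OP + → 174 + 0 = 174. Stack: [174]
RETURN_VALUE → return 174.

174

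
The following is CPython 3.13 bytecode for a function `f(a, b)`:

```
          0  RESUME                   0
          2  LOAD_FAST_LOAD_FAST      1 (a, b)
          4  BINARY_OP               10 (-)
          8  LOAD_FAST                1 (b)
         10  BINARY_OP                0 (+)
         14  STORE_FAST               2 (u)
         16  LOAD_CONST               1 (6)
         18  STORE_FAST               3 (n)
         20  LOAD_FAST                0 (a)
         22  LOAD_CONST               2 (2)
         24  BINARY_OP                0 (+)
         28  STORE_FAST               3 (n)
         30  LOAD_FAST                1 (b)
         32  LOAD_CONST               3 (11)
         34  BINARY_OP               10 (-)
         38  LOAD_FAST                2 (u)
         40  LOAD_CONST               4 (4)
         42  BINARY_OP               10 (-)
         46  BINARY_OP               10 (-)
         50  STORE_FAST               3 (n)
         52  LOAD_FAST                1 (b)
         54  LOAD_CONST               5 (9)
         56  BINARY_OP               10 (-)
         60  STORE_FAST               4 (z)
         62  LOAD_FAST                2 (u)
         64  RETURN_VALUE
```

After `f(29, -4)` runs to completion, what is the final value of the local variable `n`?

-40

LOAD_FAST_LOAD_FAST a,b → push 29,-4. Stack: [29, -4]
BINARY_OP - → 29 - -4 = 33. Stack: [33]
LOAD_FAST b → push -4. Stack: [33, -4]
BINARY_OP + → 33 + -4 = 29. Stack: [29]
STORE_FAST u → u=29. Stack: []
LOAD_CONST → push 6. Stack: [6]
STORE_FAST n → n=6. Stack: []
LOAD_FAST a → push 29. Stack: [29]
LOAD_CONST → push 2. Stack: [29, 2]
BINARY_OP + → 29 + 2 = 31. Stack: [31]
STORE_FAST n → n=31. Stack: []
LOAD_FAST b → push -4. Stack: [-4]
LOAD_CONST → push 11. Stack: [-4, 11]
BINARY_OP - → -4 - 11 = -15. Stack: [-15]
LOAD_FAST u → push 29. Stack: [-15, 29]
LOAD_CONST → push 4. Stack: [-15, 29, 4]
BINARY_OP - → 29 - 4 = 25. Stack: [-15, 25]
BINARY_OP - → -15 - 25 = -40. Stack: [-40]
STORE_FAST n → n=-40. Stack: []
LOAD_FAST b → push -4. Stack: [-4]
LOAD_CONST → push 9. Stack: [-4, 9]
BINARY_OP - → -4 - 9 = -13. Stack: [-13]
STORE_FAST z → z=-13. Stack: []
LOAD_FAST u → push 29. Stack: [29]
RETURN_VALUE → return 29.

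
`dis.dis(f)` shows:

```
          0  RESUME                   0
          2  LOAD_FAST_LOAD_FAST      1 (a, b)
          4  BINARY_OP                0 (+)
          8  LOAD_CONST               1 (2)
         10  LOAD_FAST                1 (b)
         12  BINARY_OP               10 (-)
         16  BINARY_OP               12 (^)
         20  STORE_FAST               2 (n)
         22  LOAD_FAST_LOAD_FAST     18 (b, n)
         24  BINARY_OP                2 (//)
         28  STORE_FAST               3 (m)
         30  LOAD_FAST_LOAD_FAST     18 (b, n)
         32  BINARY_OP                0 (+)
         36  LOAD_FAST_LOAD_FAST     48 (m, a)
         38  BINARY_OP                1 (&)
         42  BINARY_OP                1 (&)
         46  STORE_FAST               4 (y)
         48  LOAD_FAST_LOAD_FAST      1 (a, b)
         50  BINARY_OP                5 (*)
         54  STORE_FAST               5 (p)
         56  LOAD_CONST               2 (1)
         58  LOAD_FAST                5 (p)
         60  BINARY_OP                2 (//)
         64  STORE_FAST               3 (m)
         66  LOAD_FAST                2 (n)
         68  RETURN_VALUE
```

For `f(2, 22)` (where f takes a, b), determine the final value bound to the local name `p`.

44

LOAD_FAST_LOAD_FAST a,b → push 2,22. Stack: [2, 22]
BINARY_OP + → 2 + 22 = 24. Stack: [24]
LOAD_CONST → push 2. Stack: [24, 2]
LOAD_FAST b → push 22. Stack: [24, 2, 22]
BINARY_OP - → 2 - 22 = -20. Stack: [24, -20]
BINARY_OP ^ → 24 ^ -20 = -12. Stack: [-12]
STORE_FAST n → n=-12. Stack: []
LOAD_FAST_LOAD_FAST b,n → push 22,-12. Stack: [22, -12]
BINARY_OP // → 22 // -12 = -2. Stack: [-2]
STORE_FAST m → m=-2. Stack: []
LOAD_FAST_LOAD_FAST b,n → push 22,-12. Stack: [22, -12]
BINARY_OP + → 22 + -12 = 10. Stack: [10]
LOAD_FAST_LOAD_FAST m,a → push -2,2. Stack: [10, -2, 2]
BINARY_OP & → -2 & 2 = 2. Stack: [10, 2]
BINARY_OP & → 10 & 2 = 2. Stack: [2]
STORE_FAST y → y=2. Stack: []
LOAD_FAST_LOAD_FAST a,b → push 2,22. Stack: [2, 22]
BINARY_OP * → 2 * 22 = 44. Stack: [44]
STORE_FAST p → p=44. Stack: []
LOAD_CONST → push 1. Stack: [1]
LOAD_FAST p → push 44. Stack: [1, 44]
BINARY_OP // → 1 // 44 = 0. Stack: [0]
STORE_FAST m → m=0. Stack: []
LOAD_FAST n → push -12. Stack: [-12]
RETURN_VALUE → return -12.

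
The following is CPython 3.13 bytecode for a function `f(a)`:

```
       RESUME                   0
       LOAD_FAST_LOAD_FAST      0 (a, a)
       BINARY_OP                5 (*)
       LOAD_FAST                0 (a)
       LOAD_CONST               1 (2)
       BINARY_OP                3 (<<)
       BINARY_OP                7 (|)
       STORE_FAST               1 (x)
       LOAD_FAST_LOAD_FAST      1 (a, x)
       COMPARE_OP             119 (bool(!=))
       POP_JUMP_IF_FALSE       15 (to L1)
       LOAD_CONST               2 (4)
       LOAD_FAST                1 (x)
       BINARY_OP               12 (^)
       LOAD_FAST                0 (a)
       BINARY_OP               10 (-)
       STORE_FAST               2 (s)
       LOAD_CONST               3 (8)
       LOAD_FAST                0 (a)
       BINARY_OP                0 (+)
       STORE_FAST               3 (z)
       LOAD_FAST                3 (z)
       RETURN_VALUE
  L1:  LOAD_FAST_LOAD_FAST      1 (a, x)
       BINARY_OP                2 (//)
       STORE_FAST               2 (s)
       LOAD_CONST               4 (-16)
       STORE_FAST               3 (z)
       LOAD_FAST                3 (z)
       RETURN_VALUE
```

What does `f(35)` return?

43

LOAD_FAST_LOAD_FAST a,a → push 35,35. Stack: [35, 35]
BINARY_OP * → 35 * 35 = 1225. Stack: [1225]
LOAD_FAST a → push 35. Stack: [1225, 35]
LOAD_CONST → push 2. Stack: [1225, 35, 2]
BINARY_OP << → 35 << 2 = 140. Stack: [1225, 140]
BINARY_OP | → 1225 | 140 = 1229. Stack: [1229]
STORE_FAST x → x=1229. Stack: []
LOAD_FAST_LOAD_FAST a,x → push 35,1229. Stack: [35, 1229]
COMPARE_OP bool(!=) → 35 vs 1229 = True. Stack: [True]
POP_JUMP_IF_FALSE → pop True; no jump. Stack: []
LOAD_CONST → push 4. Stack: [4]
LOAD_FAST x → push 1229. Stack: [4, 1229]
BINARY_OP ^ → 4 ^ 1229 = 1225. Stack: [1225]
LOAD_FAST a → push 35. Stack: [1225, 35]
BINARY_OP - → 1225 - 35 = 1190. Stack: [1190]
STORE_FAST s → s=1190. Stack: []
LOAD_CONST → push 8. Stack: [8]
LOAD_FAST a → push 35. Stack: [8, 35]
BINARY_OP + → 8 + 35 = 43. Stack: [43]
STORE_FAST z → z=43. Stack: []
LOAD_FAST z → push 43. Stack: [43]
RETURN_VALUE → return 43.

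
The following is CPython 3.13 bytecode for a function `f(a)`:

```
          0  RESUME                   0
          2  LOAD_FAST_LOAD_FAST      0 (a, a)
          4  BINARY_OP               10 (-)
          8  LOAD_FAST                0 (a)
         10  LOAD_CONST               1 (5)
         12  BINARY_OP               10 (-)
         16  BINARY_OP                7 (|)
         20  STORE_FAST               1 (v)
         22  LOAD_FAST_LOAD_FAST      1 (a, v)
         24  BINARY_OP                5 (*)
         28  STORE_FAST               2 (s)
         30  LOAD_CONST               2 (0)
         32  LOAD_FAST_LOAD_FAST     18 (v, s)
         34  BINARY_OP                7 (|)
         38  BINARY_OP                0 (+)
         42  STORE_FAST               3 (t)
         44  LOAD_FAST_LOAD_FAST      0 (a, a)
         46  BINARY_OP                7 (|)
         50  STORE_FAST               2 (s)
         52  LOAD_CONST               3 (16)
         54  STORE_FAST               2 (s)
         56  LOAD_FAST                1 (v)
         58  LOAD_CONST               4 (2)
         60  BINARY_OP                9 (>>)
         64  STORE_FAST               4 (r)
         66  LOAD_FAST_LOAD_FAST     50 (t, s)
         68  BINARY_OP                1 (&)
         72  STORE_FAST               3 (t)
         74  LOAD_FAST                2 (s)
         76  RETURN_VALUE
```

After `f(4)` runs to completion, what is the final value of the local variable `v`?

-1

LOAD_FAST_LOAD_FAST a,a → push 4,4. Stack: [4, 4]
BINARY_OP - → 4 - 4 = 0. Stack: [0]
LOAD_FAST a → push 4. Stack: [0, 4]
LOAD_CONST → push 5. Stack: [0, 4, 5]
BINARY_OP - → 4 - 5 = -1. Stack: [0, -1]
BINARY_OP | → 0 | -1 = -1. Stack: [-1]
STORE_FAST v → v=-1. Stack: []
LOAD_FAST_LOAD_FAST a,v → push 4,-1. Stack: [4, -1]
BINARY_OP * → 4 * -1 = -4. Stack: [-4]
STORE_FAST s → s=-4. Stack: []
LOAD_CONST → push 0. Stack: [0]
LOAD_FAST_LOAD_FAST v,s → push -1,-4. Stack: [0, -1, -4]
BINARY_OP | → -1 | -4 = -1. Stack: [0, -1]
BINARY_OP + → 0 + -1 = -1. Stack: [-1]
STORE_FAST t → t=-1. Stack: []
LOAD_FAST_LOAD_FAST a,a → push 4,4. Stack: [4, 4]
BINARY_OP | → 4 | 4 = 4. Stack: [4]
STORE_FAST s → s=4. Stack: []
LOAD_CONST → push 16. Stack: [16]
STORE_FAST s → s=16. Stack: []
LOAD_FAST v → push -1. Stack: [-1]
LOAD_CONST → push 2. Stack: [-1, 2]
BINARY_OP >> → -1 >> 2 = -1. Stack: [-1]
STORE_FAST r → r=-1. Stack: []
LOAD_FAST_LOAD_FAST t,s → push -1,16. Stack: [-1, 16]
BINARY_OP & → -1 & 16 = 16. Stack: [16]
STORE_FAST t → t=16. Stack: []
LOAD_FAST s → push 16. Stack: [16]
RETURN_VALUE → return 16.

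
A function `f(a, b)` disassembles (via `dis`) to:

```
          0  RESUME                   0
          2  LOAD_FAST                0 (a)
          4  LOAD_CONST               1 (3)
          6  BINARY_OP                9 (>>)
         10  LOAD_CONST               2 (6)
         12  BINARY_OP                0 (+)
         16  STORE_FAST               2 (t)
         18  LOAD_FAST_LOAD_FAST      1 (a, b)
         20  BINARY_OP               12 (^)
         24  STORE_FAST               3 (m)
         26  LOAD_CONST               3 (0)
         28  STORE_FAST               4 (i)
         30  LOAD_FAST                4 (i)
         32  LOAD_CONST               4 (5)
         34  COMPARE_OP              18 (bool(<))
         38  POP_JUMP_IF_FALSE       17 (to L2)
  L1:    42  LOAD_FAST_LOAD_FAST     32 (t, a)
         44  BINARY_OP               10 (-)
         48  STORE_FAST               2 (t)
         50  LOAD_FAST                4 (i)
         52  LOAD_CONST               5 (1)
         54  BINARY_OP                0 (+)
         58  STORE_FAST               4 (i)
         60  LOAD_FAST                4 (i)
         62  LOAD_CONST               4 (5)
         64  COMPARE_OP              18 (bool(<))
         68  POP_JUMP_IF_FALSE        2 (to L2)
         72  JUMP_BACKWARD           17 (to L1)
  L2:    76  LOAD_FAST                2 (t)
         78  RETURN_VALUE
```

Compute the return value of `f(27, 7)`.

LOAD_FAST a → push 27
LOAD_CONST → push 3
BINARY_OP >> → 27 >> 3 = 3
LOAD_CONST → push 6
BINARY_OP + → 3 + 6 = 9
STORE_FAST t → t=9
LOAD_FAST_LOAD_FAST a,b → push 27,7
BINARY_OP ^ → 27 ^ 7 = 28
STORE_FAST m → m=28
LOAD_CONST → push 0
STORE_FAST i → i=0
LOAD_FAST i → push 0
LOAD_CONST → push 5
COMPARE_OP bool(<) → 0 vs 5 = True
POP_JUMP_IF_FALSE → pop True; no jump
LOAD_FAST_LOAD_FAST t,a → push 9,27
BINARY_OP - → 9 - 27 = -18
STORE_FAST t → t=-18
LOAD_FAST i → push 0
LOAD_CONST → push 1
BINARY_OP + → 0 + 1 = 1
STORE_FAST i → i=1
LOAD_FAST i → push 1
LOAD_CONST → push 5
COMPARE_OP bool(<) → 1 vs 5 = True
POP_JUMP_IF_FALSE → pop True; no jump
LOAD_FAST_LOAD_FAST t,a → push -18,27
BINARY_OP - → -18 - 27 = -45
STORE_FAST t → t=-45
LOAD_FAST i → push 1
LOAD_CONST → push 1
BINARY_OP + → 1 + 1 = 2
STORE_FAST i → i=2
LOAD_FAST i → push 2
LOAD_CONST → push 5
COMPARE_OP bool(<) → 2 vs 5 = True
POP_JUMP_IF_FALSE → pop True; no jump
LOAD_FAST_LOAD_FAST t,a → push -45,27
BINARY_OP - → -45 - 27 = -72
STORE_FAST t → t=-72
LOAD_FAST i → push 2
LOAD_CONST → push 1
BINARY_OP + → 2 + 1 = 3
STORE_FAST i → i=3
LOAD_FAST i → push 3
LOAD_CONST → push 5
COMPARE_OP bool(<) → 3 vs 5 = True
POP_JUMP_IF_FALSE → pop True; no jump
LOAD_FAST_LOAD_FAST t,a → push -72,27
BINARY_OP - → -72 - 27 = -99
STORE_FAST t → t=-99
LOAD_FAST i → push 3
LOAD_CONST → push 1
BINARY_OP + → 3 + 1 = 4
STORE_FAST i → i=4
LOAD_FAST i → push 4
LOAD_CONST → push 5
COMPARE_OP bool(<) → 4 vs 5 = True
POP_JUMP_IF_FALSE → pop True; no jump
LOAD_FAST_LOAD_FAST t,a → push -99,27
BINARY_OP - → -99 - 27 = -126
STORE_FAST t → t=-126
LOAD_FAST i → push 4
LOAD_CONST → push 1
BINARY_OP + → 4 + 1 = 5
STORE_FAST i → i=5
LOAD_FAST i → push 5
LOAD_CONST → push 5
COMPARE_OP bool(<) → 5 vs 5 = False
POP_JUMP_IF_FALSE → pop False; jump
LOAD_FAST t → push -126
RETURN_VALUE → return -126.

-126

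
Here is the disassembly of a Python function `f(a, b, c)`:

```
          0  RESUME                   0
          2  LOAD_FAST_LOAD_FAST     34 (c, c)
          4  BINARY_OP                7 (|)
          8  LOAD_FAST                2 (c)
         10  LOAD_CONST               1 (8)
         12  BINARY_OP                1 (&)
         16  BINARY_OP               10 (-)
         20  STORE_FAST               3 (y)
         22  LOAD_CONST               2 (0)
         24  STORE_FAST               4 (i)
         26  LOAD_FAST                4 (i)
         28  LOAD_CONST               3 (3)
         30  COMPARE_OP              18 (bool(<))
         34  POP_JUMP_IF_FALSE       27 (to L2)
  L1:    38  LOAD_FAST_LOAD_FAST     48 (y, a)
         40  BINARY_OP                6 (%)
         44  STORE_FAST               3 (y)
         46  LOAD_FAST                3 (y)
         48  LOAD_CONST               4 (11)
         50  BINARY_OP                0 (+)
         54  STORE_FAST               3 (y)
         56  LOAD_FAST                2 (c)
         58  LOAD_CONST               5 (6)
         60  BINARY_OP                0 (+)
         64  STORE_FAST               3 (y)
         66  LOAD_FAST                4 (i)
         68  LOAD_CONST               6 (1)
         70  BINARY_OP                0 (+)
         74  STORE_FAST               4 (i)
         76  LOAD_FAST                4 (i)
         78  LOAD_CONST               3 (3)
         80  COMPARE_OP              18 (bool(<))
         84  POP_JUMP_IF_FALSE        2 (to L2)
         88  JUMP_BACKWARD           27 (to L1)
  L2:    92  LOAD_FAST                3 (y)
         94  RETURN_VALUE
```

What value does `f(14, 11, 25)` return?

31

LOAD_FAST_LOAD_FAST c,c → push 25,25
BINARY_OP | → 25 | 25 = 25
LOAD_FAST c → push 25
LOAD_CONST → push 8
BINARY_OP & → 25 & 8 = 8
BINARY_OP - → 25 - 8 = 17
STORE_FAST y → y=17
LOAD_CONST → push 0
STORE_FAST i → i=0
LOAD_FAST i → push 0
LOAD_CONST → push 3
COMPARE_OP bool(<) → 0 vs 3 = True
POP_JUMP_IF_FALSE → pop True; no jump
LOAD_FAST_LOAD_FAST y,a → push 17,14
BINARY_OP % → 17 % 14 = 3
STORE_FAST y → y=3
LOAD_FAST y → push 3
LOAD_CONST → push 11
BINARY_OP + → 3 + 11 = 14
STORE_FAST y → y=14
LOAD_FAST c → push 25
LOAD_CONST → push 6
BINARY_OP + → 25 + 6 = 31
STORE_FAST y → y=31
LOAD_FAST i → push 0
LOAD_CONST → push 1
BINARY_OP + → 0 + 1 = 1
STORE_FAST i → i=1
LOAD_FAST i → push 1
LOAD_CONST → push 3
COMPARE_OP bool(<) → 1 vs 3 = True
POP_JUMP_IF_FALSE → pop True; no jump
LOAD_FAST_LOAD_FAST y,a → push 31,14
BINARY_OP % → 31 % 14 = 3
STORE_FAST y → y=3
LOAD_FAST y → push 3
LOAD_CONST → push 11
BINARY_OP + → 3 + 11 = 14
STORE_FAST y → y=14
LOAD_FAST c → push 25
LOAD_CONST → push 6
BINARY_OP + → 25 + 6 = 31
STORE_FAST y → y=31
LOAD_FAST i → push 1
LOAD_CONST → push 1
BINARY_OP + → 1 + 1 = 2
STORE_FAST i → i=2
LOAD_FAST i → push 2
LOAD_CONST → push 3
COMPARE_OP bool(<) → 2 vs 3 = True
POP_JUMP_IF_FALSE → pop True; no jump
LOAD_FAST_LOAD_FAST y,a → push 31,14
BINARY_OP % → 31 % 14 = 3
STORE_FAST y → y=3
LOAD_FAST y → push 3
LOAD_CONST → push 11
BINARY_OP + → 3 + 11 = 14
STORE_FAST y → y=14
LOAD_FAST c → push 25
LOAD_CONST → push 6
BINARY_OP + → 25 + 6 = 31
STORE_FAST y → y=31
LOAD_FAST i → push 2
LOAD_CONST → push 1
BINARY_OP + → 2 + 1 = 3
STORE_FAST i → i=3
LOAD_FAST i → push 3
LOAD_CONST → push 3
COMPARE_OP bool(<) → 3 vs 3 = False
POP_JUMP_IF_FALSE → pop False; jump
LOAD_FAST y → push 31
RETURN_VALUE → return 31.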